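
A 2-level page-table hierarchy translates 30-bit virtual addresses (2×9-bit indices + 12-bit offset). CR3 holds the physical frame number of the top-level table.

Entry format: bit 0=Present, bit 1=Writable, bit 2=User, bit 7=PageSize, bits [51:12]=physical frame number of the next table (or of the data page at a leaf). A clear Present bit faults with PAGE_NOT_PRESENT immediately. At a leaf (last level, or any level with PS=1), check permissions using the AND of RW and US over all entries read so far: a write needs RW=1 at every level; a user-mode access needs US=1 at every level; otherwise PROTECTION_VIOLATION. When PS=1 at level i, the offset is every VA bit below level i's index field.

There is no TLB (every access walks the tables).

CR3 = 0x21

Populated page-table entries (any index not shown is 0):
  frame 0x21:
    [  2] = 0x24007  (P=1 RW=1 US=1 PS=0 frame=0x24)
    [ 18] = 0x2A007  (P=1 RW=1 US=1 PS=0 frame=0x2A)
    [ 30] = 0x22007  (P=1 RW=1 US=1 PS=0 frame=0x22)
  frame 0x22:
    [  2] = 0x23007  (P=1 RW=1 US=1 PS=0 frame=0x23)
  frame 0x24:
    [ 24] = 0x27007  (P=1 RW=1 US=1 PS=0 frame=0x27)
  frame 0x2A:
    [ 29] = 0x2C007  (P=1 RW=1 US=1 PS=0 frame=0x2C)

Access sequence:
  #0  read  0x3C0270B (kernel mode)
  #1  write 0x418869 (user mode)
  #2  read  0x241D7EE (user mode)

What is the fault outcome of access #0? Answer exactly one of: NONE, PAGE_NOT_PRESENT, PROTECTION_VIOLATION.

Per-access translation:
#0 VA=0x3C0270B (r,kernel):
  L0 @0x21[30] → 0x22007  P=1,RW=1,US=1,PS=0
  L1 @0x22[2] → 0x23007  P=1,RW=1,US=1,PS=0
  → PA=0x2370B  (2 entries read)
#1 VA=0x418869 (w,user):
  L0 @0x21[2] → 0x24007  P=1,RW=1,US=1,PS=0
  L1 @0x24[24] → 0x27007  P=1,RW=1,US=1,PS=0
  → PA=0x27869  (2 entries read)
#2 VA=0x241D7EE (r,user):
  L0 @0x21[18] → 0x2A007  P=1,RW=1,US=1,PS=0
  L1 @0x2A[29] → 0x2C007  P=1,RW=1,US=1,PS=0
  → PA=0x2C7EE  (2 entries read)

Access #0 fault: NONE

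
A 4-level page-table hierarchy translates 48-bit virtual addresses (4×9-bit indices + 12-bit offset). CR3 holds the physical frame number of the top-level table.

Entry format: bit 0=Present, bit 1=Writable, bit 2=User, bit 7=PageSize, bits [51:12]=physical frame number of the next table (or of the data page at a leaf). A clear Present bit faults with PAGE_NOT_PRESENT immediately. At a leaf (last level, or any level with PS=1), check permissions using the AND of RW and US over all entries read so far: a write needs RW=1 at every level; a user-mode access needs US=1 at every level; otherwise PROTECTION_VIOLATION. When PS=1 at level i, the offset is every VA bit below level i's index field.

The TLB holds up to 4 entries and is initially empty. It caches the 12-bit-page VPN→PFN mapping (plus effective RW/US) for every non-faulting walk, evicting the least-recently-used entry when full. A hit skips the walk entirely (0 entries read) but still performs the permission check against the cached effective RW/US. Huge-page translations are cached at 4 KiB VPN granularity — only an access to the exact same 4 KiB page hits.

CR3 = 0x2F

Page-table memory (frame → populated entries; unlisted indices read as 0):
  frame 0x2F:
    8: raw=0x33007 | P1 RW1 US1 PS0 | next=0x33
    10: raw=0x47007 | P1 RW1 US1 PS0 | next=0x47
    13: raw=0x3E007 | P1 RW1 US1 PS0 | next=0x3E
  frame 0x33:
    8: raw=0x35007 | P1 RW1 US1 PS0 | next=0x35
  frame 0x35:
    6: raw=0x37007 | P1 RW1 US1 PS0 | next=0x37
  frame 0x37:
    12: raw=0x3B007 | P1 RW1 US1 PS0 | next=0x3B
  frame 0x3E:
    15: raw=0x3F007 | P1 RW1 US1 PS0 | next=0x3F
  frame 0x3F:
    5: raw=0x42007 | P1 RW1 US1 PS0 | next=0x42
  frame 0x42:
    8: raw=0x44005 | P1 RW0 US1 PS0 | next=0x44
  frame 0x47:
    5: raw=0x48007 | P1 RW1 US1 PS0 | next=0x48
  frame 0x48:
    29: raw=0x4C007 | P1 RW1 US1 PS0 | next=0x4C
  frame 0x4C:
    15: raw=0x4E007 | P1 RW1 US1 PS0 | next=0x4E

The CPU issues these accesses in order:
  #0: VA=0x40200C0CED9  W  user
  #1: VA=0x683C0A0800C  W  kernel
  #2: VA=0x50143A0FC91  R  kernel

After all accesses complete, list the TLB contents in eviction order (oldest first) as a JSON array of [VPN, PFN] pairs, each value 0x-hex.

Per-access translation:
#0 VA=0x40200C0CED9 (w,user):
  L0: frame=0x2F idx=8 entry=0x33007 [P=1 RW=1 US=1 PS=0]
  L1: frame=0x33 idx=8 entry=0x35007 [P=1 RW=1 US=1 PS=0]
  L2: frame=0x35 idx=6 entry=0x37007 [P=1 RW=1 US=1 PS=0]
  L3: frame=0x37 idx=12 entry=0x3B007 [P=1 RW=1 US=1 PS=0]
  ✓ 0x3BED9  — 4 lookups
#1 VA=0x683C0A0800C (w,kernel):
  L0: frame=0x2F idx=13 entry=0x3E007 [P=1 RW=1 US=1 PS=0]
  L1: frame=0x3E idx=15 entry=0x3F007 [P=1 RW=1 US=1 PS=0]
  L2: frame=0x3F idx=5 entry=0x42007 [P=1 RW=1 US=1 PS=0]
  L3: frame=0x42 idx=8 entry=0x44005 [P=1 RW=0 US=1 PS=0]
  ✗ PROTECTION_VIOLATION  [4 reads]
#2 VA=0x50143A0FC91 (r,kernel):
  L0: frame=0x2F idx=10 entry=0x47007 [P=1 RW=1 US=1 PS=0]
  L1: frame=0x47 idx=5 entry=0x48007 [P=1 RW=1 US=1 PS=0]
  L2: frame=0x48 idx=29 entry=0x4C007 [P=1 RW=1 US=1 PS=0]
  L3: frame=0x4C idx=15 entry=0x4E007 [P=1 RW=1 US=1 PS=0]
  ✓ 0x4EC91  — 4 lookups

TLB: [["0x40200C0C", "0x3B"], ["0x50143A0F", "0x4E"]]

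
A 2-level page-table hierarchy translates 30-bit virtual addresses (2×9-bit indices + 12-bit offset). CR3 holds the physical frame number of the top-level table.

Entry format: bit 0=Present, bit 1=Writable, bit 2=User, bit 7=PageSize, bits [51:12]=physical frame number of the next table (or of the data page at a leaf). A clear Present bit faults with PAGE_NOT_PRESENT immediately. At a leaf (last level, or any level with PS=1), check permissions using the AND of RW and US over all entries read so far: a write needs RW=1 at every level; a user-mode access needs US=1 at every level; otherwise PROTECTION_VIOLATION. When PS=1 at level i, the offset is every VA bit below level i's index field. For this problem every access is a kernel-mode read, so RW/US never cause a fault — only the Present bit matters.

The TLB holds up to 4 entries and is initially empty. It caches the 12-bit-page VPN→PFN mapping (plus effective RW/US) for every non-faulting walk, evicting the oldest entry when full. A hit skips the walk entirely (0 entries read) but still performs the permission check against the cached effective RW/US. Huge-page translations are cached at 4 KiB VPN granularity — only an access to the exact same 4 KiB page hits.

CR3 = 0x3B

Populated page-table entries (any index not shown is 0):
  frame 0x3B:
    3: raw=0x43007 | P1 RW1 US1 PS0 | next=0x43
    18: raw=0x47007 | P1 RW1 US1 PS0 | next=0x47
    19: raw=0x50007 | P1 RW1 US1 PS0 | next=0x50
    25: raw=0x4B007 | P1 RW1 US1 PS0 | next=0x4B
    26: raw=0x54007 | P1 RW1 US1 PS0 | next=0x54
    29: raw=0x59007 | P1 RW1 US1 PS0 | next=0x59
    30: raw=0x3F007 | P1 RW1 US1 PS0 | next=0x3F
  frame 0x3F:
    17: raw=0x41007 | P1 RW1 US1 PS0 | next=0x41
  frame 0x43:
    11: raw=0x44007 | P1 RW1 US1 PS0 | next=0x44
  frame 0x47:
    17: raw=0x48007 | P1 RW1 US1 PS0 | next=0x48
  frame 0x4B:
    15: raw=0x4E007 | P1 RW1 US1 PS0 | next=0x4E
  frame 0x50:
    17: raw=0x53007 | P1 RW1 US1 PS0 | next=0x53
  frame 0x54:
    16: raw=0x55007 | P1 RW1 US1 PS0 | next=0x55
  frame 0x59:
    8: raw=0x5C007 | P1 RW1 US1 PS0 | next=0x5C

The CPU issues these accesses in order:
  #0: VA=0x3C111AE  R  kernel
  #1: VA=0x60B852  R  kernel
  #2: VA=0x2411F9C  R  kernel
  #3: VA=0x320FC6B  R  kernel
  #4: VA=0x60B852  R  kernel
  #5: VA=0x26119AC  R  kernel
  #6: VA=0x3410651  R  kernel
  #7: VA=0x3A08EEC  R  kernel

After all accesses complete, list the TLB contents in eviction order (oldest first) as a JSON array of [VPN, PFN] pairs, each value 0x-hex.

Walk each access:
#0 VA=0x3C111AE (r,kernel):
  [0] read 0x3B idx=30: raw=0x3F007 flags P=1 W=1 U=1 S=0
  [1] read 0x3F idx=17: raw=0x41007 flags P=1 W=1 U=1 S=0
  → PA=0x411AE  (2 entries read)
#1 VA=0x60B852 (r,kernel):
  [0] read 0x3B idx=3: raw=0x43007 flags P=1 W=1 U=1 S=0
  [1] read 0x43 idx=11: raw=0x44007 flags P=1 W=1 U=1 S=0
  → PA=0x44852  (2 entries read)
#2 VA=0x2411F9C (r,kernel):
  [0] read 0x3B idx=18: raw=0x47007 flags P=1 W=1 U=1 S=0
  [1] read 0x47 idx=17: raw=0x48007 flags P=1 W=1 U=1 S=0
  → PA=0x48F9C  (2 entries read)
#3 VA=0x320FC6B (r,kernel):
  [0] read 0x3B idx=25: raw=0x4B007 flags P=1 W=1 U=1 S=0
  [1] read 0x4B idx=15: raw=0x4E007 flags P=1 W=1 U=1 S=0
  → PA=0x4EC6B  (2 entries read)
#4 VA=0x60B852 (r,kernel):
  TLB hit vpn=0x60B → PA=0x44852
#5 VA=0x26119AC (r,kernel):
  [0] read 0x3B idx=19: raw=0x50007 flags P=1 W=1 U=1 S=0
  [1] read 0x50 idx=17: raw=0x53007 flags P=1 W=1 U=1 S=0
  → PA=0x539AC  (2 entries read)
#6 VA=0x3410651 (r,kernel):
  [0] read 0x3B idx=26: raw=0x54007 flags P=1 W=1 U=1 S=0
  [1] read 0x54 idx=16: raw=0x55007 flags P=1 W=1 U=1 S=0
  → PA=0x55651  (2 entries read)
#7 VA=0x3A08EEC (r,kernel):
  [0] read 0x3B idx=29: raw=0x59007 flags P=1 W=1 U=1 S=0
  [1] read 0x59 idx=8: raw=0x5C007 flags P=1 W=1 U=1 S=0
  → PA=0x5CEEC  (2 entries read)

TLB: [["0x320F", "0x4E"], ["0x2611", "0x53"], ["0x3410", "0x55"], ["0x3A08", "0x5C"]]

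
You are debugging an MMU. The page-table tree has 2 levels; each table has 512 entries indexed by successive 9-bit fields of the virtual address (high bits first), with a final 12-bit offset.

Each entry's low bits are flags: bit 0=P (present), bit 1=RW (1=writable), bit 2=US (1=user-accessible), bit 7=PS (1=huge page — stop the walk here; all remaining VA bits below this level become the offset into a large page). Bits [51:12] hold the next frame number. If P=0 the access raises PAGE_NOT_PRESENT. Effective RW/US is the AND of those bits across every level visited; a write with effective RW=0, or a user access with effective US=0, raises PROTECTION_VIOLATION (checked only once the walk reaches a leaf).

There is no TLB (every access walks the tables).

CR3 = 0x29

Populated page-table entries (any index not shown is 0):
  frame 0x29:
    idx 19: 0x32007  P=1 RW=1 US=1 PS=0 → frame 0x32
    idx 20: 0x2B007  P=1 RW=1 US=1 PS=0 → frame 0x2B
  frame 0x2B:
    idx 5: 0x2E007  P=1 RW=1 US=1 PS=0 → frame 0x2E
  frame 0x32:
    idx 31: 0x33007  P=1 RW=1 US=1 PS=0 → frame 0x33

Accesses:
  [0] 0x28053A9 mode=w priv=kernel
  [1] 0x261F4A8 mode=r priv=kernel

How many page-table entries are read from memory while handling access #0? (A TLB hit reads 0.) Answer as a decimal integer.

Walk each access:
#0 VA=0x28053A9 (w,kernel):
  lvl0: tbl 0x29, slot 20 ⇒ 0x2B007 (P1/RW1/US1/PS0)
  lvl1: tbl 0x2B, slot 5 ⇒ 0x2E007 (P1/RW1/US1/PS0)
  ⇒ phys 0x2E3A9  [2 reads]
#1 VA=0x261F4A8 (r,kernel):
  lvl0: tbl 0x29, slot 19 ⇒ 0x32007 (P1/RW1/US1/PS0)
  lvl1: tbl 0x32, slot 31 ⇒ 0x33007 (P1/RW1/US1/PS0)
  ⇒ phys 0x334A8  [2 reads]

Entries read for #0: 2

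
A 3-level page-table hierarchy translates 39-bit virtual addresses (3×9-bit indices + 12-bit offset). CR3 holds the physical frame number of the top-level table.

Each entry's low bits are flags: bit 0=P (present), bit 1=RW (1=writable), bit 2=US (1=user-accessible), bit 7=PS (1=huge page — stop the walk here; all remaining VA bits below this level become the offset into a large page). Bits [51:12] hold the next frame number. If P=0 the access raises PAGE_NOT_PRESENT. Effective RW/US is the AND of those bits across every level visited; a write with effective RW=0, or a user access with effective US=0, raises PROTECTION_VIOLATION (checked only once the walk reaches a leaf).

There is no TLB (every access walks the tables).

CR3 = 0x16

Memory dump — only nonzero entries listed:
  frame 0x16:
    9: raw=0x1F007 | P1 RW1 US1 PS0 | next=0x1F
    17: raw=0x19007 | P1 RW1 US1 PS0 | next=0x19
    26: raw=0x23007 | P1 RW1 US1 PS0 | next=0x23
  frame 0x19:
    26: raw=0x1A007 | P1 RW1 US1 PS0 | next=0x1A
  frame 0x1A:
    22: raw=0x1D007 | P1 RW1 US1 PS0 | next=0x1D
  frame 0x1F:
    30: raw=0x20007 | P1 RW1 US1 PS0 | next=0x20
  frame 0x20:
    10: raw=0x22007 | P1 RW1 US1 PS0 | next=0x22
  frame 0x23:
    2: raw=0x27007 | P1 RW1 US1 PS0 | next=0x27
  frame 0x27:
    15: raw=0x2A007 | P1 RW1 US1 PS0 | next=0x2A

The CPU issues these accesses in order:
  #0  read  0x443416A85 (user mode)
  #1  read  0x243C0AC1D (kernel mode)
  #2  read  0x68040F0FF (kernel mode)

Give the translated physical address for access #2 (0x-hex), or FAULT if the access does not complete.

Walk each access:
#0 VA=0x443416A85 (r,user):
  L0 @0x16[17] → 0x19007  P=1,RW=1,US=1,PS=0
  L1 @0x19[26] → 0x1A007  P=1,RW=1,US=1,PS=0
  L2 @0x1A[22] → 0x1D007  P=1,RW=1,US=1,PS=0
  ✓ 0x1DA85  — 3 lookups
#1 VA=0x243C0AC1D (r,kernel):
  L0 @0x16[9] → 0x1F007  P=1,RW=1,US=1,PS=0
  L1 @0x1F[30] → 0x20007  P=1,RW=1,US=1,PS=0
  L2 @0x20[10] → 0x22007  P=1,RW=1,US=1,PS=0
  ✓ 0x22C1D  — 3 lookups
#2 VA=0x68040F0FF (r,kernel):
  L0 @0x16[26] → 0x23007  P=1,RW=1,US=1,PS=0
  L1 @0x23[2] → 0x27007  P=1,RW=1,US=1,PS=0
  L2 @0x27[15] → 0x2A007  P=1,RW=1,US=1,PS=0
  ✓ 0x2A0FF  — 3 lookups

Access #2 PA: 0x2A0FF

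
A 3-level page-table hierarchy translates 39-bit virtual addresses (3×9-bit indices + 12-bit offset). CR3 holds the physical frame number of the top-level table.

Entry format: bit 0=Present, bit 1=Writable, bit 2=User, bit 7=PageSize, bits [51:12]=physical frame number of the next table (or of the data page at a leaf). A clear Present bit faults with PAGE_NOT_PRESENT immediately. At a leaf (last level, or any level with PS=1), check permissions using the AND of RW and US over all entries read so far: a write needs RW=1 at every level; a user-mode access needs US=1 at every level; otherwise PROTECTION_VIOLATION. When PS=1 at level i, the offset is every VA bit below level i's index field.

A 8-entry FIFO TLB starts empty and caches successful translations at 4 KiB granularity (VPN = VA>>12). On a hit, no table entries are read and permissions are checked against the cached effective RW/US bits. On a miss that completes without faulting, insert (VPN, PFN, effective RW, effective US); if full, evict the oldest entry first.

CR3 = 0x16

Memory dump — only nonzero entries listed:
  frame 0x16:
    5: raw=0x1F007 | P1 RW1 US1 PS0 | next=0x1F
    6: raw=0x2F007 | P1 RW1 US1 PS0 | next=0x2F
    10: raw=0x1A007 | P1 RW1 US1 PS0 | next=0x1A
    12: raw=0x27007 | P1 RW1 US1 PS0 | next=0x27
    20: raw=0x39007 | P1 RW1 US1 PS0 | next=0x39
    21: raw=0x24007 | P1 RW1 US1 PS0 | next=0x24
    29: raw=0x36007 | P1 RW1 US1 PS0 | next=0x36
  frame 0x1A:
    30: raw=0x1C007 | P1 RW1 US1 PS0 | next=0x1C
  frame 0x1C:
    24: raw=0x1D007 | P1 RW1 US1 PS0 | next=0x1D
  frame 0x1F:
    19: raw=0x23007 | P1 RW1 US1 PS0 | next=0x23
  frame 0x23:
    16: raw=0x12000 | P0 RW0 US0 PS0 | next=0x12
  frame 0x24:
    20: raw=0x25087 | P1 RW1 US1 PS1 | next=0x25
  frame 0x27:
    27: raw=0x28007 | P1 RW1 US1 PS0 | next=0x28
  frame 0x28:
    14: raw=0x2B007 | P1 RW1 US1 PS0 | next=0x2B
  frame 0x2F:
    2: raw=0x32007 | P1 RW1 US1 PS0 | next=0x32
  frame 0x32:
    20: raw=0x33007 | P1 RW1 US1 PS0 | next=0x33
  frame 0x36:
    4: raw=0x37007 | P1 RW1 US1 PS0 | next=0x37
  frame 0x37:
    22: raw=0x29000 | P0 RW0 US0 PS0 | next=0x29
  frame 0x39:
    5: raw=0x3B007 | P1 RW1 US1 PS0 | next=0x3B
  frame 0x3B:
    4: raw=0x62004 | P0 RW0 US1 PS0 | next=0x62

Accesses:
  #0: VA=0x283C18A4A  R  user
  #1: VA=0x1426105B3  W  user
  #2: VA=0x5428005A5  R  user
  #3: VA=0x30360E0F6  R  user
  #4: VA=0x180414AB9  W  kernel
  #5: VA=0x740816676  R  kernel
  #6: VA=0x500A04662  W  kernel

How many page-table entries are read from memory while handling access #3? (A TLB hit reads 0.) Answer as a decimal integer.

Per-access translation:
#0 VA=0x283C18A4A (r,user):
  L0: frame=0x16 idx=10 entry=0x1A007 [P=1 RW=1 US=1 PS=0]
  L1: frame=0x1A idx=30 entry=0x1C007 [P=1 RW=1 US=1 PS=0]
  L2: frame=0x1C idx=24 entry=0x1D007 [P=1 RW=1 US=1 PS=0]
  ✓ 0x1DA4A  — 3 lookups
#1 VA=0x1426105B3 (w,user):
  L0: frame=0x16 idx=5 entry=0x1F007 [P=1 RW=1 US=1 PS=0]
  L1: frame=0x1F idx=19 entry=0x23007 [P=1 RW=1 US=1 PS=0]
  L2: frame=0x23 idx=16 entry=0x12000 [P=0 RW=0 US=0 PS=0]
  ⇒ fault: PAGE_NOT_PRESENT  — 3 lookups
#2 VA=0x5428005A5 (r,user):
  L0: frame=0x16 idx=21 entry=0x24007 [P=1 RW=1 US=1 PS=0]
  L1: frame=0x24 idx=20 entry=0x25087 [P=1 RW=1 US=1 PS=1]
  ✓ 0x255A5 (huge @L1)  — 2 lookups
#3 VA=0x30360E0F6 (r,user):
  L0: frame=0x16 idx=12 entry=0x27007 [P=1 RW=1 US=1 PS=0]
  L1: frame=0x27 idx=27 entry=0x28007 [P=1 RW=1 US=1 PS=0]
  L2: frame=0x28 idx=14 entry=0x2B007 [P=1 RW=1 US=1 PS=0]
  ✓ 0x2B0F6  — 3 lookups
#4 VA=0x180414AB9 (w,kernel):
  L0: frame=0x16 idx=6 entry=0x2F007 [P=1 RW=1 US=1 PS=0]
  L1: frame=0x2F idx=2 entry=0x32007 [P=1 RW=1 US=1 PS=0]
  L2: frame=0x32 idx=20 entry=0x33007 [P=1 RW=1 US=1 PS=0]
  ✓ 0x33AB9  — 3 lookups
#5 VA=0x740816676 (r,kernel):
  L0: frame=0x16 idx=29 entry=0x36007 [P=1 RW=1 US=1 PS=0]
  L1: frame=0x36 idx=4 entry=0x37007 [P=1 RW=1 US=1 PS=0]
  L2: frame=0x37 idx=22 entry=0x29000 [P=0 RW=0 US=0 PS=0]
  ⇒ fault: PAGE_NOT_PRESENT  — 3 lookups
#6 VA=0x500A04662 (w,kernel):
  L0: frame=0x16 idx=20 entry=0x39007 [P=1 RW=1 US=1 PS=0]
  L1: frame=0x39 idx=5 entry=0x3B007 [P=1 RW=1 US=1 PS=0]
  L2: frame=0x3B idx=4 entry=0x62004 [P=0 RW=0 US=1 PS=0]
  ⇒ fault: PAGE_NOT_PRESENT  — 3 lookups

Entries read for #3: 3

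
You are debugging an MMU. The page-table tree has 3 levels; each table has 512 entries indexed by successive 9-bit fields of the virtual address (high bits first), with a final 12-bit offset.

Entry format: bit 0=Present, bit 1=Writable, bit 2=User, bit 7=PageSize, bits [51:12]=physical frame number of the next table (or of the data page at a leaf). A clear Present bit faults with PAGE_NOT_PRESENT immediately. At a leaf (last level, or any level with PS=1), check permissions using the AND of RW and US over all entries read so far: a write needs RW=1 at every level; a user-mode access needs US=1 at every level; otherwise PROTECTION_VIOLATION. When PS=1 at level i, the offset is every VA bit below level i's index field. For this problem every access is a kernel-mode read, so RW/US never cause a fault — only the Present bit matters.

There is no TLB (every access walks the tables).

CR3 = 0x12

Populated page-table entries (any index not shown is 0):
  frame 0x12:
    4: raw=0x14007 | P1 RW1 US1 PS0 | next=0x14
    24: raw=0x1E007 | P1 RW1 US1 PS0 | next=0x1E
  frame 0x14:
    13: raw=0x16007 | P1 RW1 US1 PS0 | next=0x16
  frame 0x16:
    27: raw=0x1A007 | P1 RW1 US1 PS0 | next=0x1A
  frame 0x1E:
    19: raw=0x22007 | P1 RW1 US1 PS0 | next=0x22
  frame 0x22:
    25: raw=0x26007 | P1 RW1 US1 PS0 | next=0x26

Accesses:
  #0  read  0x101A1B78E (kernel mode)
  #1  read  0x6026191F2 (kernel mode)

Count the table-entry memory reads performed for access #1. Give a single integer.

Walk each access:
#0 VA=0x101A1B78E (r,kernel):
  L0 @0x12[4] → 0x14007  P=1,RW=1,US=1,PS=0
  L1 @0x14[13] → 0x16007  P=1,RW=1,US=1,PS=0
  L2 @0x16[27] → 0x1A007  P=1,RW=1,US=1,PS=0
  ⇒ phys 0x1A78E  [3 reads]
#1 VA=0x6026191F2 (r,kernel):
  L0 @0x12[24] → 0x1E007  P=1,RW=1,US=1,PS=0
  L1 @0x1E[19] → 0x22007  P=1,RW=1,US=1,PS=0
  L2 @0x22[25] → 0x26007  P=1,RW=1,US=1,PS=0
  ⇒ phys 0x261F2  [3 reads]

Entries read for #1: 3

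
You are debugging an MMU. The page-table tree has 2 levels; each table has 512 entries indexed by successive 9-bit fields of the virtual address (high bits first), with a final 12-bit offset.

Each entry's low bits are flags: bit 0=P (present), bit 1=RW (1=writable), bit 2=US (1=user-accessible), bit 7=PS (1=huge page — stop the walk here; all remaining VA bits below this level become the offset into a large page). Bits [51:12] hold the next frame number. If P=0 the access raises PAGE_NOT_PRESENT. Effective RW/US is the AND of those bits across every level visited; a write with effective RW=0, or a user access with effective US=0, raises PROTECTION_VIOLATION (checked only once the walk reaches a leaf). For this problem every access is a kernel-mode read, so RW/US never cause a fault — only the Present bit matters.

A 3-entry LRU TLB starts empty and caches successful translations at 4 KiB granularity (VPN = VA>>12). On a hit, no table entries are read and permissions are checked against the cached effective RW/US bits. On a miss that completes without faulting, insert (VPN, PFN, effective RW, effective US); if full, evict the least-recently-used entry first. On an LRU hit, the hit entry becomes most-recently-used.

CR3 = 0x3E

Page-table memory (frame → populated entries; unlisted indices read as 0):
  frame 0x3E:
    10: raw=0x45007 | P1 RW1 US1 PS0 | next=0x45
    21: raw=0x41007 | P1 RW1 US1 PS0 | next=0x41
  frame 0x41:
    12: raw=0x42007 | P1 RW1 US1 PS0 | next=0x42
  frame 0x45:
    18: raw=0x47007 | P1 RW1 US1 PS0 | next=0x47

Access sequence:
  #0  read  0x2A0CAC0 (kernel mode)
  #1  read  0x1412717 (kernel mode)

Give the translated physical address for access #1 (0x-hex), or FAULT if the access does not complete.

Trace:
#0 VA=0x2A0CAC0 (r,kernel):
  L0 @0x3E[21] → 0x41007  P=1,RW=1,US=1,PS=0
  L1 @0x41[12] → 0x42007  P=1,RW=1,US=1,PS=0
  ⇒ phys 0x42AC0  [2 reads]
#1 VA=0x1412717 (r,kernel):
  L0 @0x3E[10] → 0x45007  P=1,RW=1,US=1,PS=0
  L1 @0x45[18] → 0x47007  P=1,RW=1,US=1,PS=0
  ⇒ phys 0x47717  [2 reads]

Access #1 PA: 0x47717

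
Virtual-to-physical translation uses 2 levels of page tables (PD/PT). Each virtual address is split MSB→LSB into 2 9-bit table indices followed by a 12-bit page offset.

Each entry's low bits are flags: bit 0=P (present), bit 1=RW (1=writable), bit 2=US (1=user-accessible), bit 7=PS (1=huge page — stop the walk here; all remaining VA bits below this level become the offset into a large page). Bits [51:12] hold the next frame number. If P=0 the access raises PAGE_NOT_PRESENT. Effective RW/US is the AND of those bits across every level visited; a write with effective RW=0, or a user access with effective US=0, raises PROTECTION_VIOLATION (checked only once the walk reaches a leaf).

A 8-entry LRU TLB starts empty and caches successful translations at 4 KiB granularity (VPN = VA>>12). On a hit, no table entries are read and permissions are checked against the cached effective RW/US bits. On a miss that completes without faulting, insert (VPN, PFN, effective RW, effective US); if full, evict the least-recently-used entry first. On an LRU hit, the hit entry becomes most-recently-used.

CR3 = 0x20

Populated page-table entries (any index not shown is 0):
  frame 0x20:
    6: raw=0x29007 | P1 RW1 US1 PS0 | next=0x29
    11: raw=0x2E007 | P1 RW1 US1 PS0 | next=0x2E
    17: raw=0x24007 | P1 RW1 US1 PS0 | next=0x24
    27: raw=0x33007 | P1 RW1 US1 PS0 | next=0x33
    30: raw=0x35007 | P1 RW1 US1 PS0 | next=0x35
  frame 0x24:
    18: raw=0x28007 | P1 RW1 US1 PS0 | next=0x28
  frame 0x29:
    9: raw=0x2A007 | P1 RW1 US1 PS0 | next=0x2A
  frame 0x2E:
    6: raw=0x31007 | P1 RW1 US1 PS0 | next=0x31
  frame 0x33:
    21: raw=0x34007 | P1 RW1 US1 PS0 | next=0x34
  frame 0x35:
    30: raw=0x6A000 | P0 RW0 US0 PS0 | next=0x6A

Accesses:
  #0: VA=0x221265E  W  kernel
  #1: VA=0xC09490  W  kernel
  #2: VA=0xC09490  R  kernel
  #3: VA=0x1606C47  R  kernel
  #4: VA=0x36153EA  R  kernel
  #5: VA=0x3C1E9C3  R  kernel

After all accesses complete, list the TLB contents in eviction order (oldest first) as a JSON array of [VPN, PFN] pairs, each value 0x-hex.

Trace:
#0 VA=0x221265E (w,kernel):
  lvl0: tbl 0x20, slot 17 ⇒ 0x24007 (P1/RW1/US1/PS0)
  lvl1: tbl 0x24, slot 18 ⇒ 0x28007 (P1/RW1/US1/PS0)
  ✓ 0x2865E  — 2 lookups
#1 VA=0xC09490 (w,kernel):
  lvl0: tbl 0x20, slot 6 ⇒ 0x29007 (P1/RW1/US1/PS0)
  lvl1: tbl 0x29, slot 9 ⇒ 0x2A007 (P1/RW1/US1/PS0)
  ✓ 0x2A490  — 2 lookups
#2 VA=0xC09490 (r,kernel):
  TLB hit vpn=0xC09 → PA=0x2A490
#3 VA=0x1606C47 (r,kernel):
  lvl0: tbl 0x20, slot 11 ⇒ 0x2E007 (P1/RW1/US1/PS0)
  lvl1: tbl 0x2E, slot 6 ⇒ 0x31007 (P1/RW1/US1/PS0)
  ✓ 0x31C47  — 2 lookups
#4 VA=0x36153EA (r,kernel):
  lvl0: tbl 0x20, slot 27 ⇒ 0x33007 (P1/RW1/US1/PS0)
  lvl1: tbl 0x33, slot 21 ⇒ 0x34007 (P1/RW1/US1/PS0)
  ✓ 0x343EA  — 2 lookups
#5 VA=0x3C1E9C3 (r,kernel):
  lvl0: tbl 0x20, slot 30 ⇒ 0x35007 (P1/RW1/US1/PS0)
  lvl1: tbl 0x35, slot 30 ⇒ 0x6A000 (P0/RW0/US0/PS0)
  → PAGE_NOT_PRESENT  (2 entries read)

TLB: [["0x2212", "0x28"], ["0xC09", "0x2A"], ["0x1606", "0x31"], ["0x3615", "0x34"]]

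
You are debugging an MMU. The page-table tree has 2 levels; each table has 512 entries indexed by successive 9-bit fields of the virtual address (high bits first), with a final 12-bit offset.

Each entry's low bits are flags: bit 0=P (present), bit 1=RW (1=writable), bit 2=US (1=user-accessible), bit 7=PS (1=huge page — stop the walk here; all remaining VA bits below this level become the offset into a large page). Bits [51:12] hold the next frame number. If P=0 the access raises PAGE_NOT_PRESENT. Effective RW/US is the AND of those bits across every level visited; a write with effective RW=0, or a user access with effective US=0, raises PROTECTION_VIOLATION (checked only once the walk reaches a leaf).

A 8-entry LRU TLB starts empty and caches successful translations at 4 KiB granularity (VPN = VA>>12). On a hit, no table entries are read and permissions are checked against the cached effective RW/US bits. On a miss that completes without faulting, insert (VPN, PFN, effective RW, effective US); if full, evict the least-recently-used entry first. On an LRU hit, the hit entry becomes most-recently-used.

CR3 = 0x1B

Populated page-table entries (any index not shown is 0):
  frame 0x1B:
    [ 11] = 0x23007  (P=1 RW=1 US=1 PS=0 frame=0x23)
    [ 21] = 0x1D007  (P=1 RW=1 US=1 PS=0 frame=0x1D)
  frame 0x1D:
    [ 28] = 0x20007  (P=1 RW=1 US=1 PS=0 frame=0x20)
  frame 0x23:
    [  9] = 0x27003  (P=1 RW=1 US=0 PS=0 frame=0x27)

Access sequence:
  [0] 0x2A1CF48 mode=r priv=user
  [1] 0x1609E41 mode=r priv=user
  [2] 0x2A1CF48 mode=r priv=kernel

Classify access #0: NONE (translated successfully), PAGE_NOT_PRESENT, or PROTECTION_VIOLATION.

Trace:
#0 VA=0x2A1CF48 (r,user):
  lvl0: tbl 0x1B, slot 21 ⇒ 0x1D007 (P1/RW1/US1/PS0)
  lvl1: tbl 0x1D, slot 28 ⇒ 0x20007 (P1/RW1/US1/PS0)
  ✓ 0x20F48  — 2 lookups
#1 VA=0x1609E41 (r,user):
  lvl0: tbl 0x1B, slot 11 ⇒ 0x23007 (P1/RW1/US1/PS0)
  lvl1: tbl 0x23, slot 9 ⇒ 0x27003 (P1/RW1/US0/PS0)
  ⇒ fault: PROTECTION_VIOLATION  — 2 lookups
#2 VA=0x2A1CF48 (r,kernel):
  TLB hit vpn=0x2A1C → PA=0x20F48

Access #0 fault: NONE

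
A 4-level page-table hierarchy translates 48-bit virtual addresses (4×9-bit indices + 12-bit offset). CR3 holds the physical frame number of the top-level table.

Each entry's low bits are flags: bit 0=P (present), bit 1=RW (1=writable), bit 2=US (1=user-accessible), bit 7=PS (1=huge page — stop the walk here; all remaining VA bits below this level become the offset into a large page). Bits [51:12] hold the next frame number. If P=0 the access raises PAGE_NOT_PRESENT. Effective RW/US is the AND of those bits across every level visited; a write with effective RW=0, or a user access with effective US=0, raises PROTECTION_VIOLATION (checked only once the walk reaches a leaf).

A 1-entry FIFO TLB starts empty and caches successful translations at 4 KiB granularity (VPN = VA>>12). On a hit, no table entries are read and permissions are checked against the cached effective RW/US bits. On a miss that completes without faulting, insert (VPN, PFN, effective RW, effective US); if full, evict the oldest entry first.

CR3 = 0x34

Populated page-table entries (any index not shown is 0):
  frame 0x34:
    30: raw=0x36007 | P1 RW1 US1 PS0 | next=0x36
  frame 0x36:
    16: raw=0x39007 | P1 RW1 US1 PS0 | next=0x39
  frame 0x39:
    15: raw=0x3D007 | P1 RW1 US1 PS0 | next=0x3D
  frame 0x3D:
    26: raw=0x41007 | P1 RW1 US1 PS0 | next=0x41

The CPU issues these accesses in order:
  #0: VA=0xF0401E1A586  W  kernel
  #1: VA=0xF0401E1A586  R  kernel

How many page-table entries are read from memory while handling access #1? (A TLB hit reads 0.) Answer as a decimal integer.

Walk each access:
#0 VA=0xF0401E1A586 (w,kernel):
  [0] read 0x34 idx=30: raw=0x36007 flags P=1 W=1 U=1 S=0
  [1] read 0x36 idx=16: raw=0x39007 flags P=1 W=1 U=1 S=0
  [2] read 0x39 idx=15: raw=0x3D007 flags P=1 W=1 U=1 S=0
  [3] read 0x3D idx=26: raw=0x41007 flags P=1 W=1 U=1 S=0
  ⇒ phys 0x41586  [4 reads]
#1 VA=0xF0401E1A586 (r,kernel):
  TLB hit vpn=0xF0401E1A → PA=0x41586

Entries read for #1: 0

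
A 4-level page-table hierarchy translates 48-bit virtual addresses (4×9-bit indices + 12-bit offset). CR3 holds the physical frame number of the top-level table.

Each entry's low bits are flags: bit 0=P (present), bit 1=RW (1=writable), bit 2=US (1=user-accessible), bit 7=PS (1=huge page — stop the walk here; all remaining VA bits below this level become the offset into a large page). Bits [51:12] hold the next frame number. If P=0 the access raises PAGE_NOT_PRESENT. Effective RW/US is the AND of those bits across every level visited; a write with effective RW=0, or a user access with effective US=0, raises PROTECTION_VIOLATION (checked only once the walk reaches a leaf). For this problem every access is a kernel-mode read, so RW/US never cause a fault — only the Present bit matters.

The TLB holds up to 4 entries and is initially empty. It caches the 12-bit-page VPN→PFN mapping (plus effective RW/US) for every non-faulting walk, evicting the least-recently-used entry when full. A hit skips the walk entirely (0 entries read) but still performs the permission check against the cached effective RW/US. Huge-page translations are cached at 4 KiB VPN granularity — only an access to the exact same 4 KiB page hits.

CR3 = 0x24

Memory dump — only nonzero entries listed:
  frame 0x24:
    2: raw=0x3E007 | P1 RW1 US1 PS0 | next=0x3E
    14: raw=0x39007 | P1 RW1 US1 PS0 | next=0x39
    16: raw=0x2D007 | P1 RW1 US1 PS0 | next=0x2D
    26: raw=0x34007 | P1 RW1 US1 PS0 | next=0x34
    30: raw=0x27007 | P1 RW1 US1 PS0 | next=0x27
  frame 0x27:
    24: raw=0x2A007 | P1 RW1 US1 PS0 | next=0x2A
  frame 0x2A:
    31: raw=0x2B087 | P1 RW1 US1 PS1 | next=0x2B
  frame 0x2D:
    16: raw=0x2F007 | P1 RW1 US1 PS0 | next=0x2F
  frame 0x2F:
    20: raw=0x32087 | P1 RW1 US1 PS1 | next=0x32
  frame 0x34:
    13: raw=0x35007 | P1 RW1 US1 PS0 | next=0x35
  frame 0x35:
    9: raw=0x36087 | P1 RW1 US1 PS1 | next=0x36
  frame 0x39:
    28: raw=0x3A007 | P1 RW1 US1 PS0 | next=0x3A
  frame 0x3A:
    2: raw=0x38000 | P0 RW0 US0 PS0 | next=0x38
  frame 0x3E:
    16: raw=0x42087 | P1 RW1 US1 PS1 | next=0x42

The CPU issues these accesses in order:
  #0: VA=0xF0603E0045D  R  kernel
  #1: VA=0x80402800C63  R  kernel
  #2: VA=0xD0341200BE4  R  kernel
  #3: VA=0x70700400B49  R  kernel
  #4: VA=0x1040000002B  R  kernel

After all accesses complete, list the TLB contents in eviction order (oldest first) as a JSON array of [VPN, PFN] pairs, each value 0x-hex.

Per-access translation:
#0 VA=0xF0603E0045D (r,kernel):
  [0] read 0x24 idx=30: raw=0x27007 flags P=1 W=1 U=1 S=0
  [1] read 0x27 idx=24: raw=0x2A007 flags P=1 W=1 U=1 S=0
  [2] read 0x2A idx=31: raw=0x2B087 flags P=1 W=1 U=1 S=1
  → PA=0x2B45D (huge @L2)  (3 entries read)
#1 VA=0x80402800C63 (r,kernel):
  [0] read 0x24 idx=16: raw=0x2D007 flags P=1 W=1 U=1 S=0
  [1] read 0x2D idx=16: raw=0x2F007 flags P=1 W=1 U=1 S=0
  [2] read 0x2F idx=20: raw=0x32087 flags P=1 W=1 U=1 S=1
  → PA=0x32C63 (huge @L2)  (3 entries read)
#2 VA=0xD0341200BE4 (r,kernel):
  [0] read 0x24 idx=26: raw=0x34007 flags P=1 W=1 U=1 S=0
  [1] read 0x34 idx=13: raw=0x35007 flags P=1 W=1 U=1 S=0
  [2] read 0x35 idx=9: raw=0x36087 flags P=1 W=1 U=1 S=1
  → PA=0x36BE4 (huge @L2)  (3 entries read)
#3 VA=0x70700400B49 (r,kernel):
  [0] read 0x24 idx=14: raw=0x39007 flags P=1 W=1 U=1 S=0
  [1] read 0x39 idx=28: raw=0x3A007 flags P=1 W=1 U=1 S=0
  [2] read 0x3A idx=2: raw=0x38000 flags P=0 W=0 U=0 S=0
  ✗ PAGE_NOT_PRESENT  [3 reads]
#4 VA=0x1040000002B (r,kernel):
  [0] read 0x24 idx=2: raw=0x3E007 flags P=1 W=1 U=1 S=0
  [1] read 0x3E idx=16: raw=0x42087 flags P=1 W=1 U=1 S=1
  → PA=0x4202B (huge @L1)  (2 entries read)

TLB: [["0xF0603E00", "0x2B"], ["0x80402800", "0x32"], ["0xD0341200", "0x36"], ["0x10400000", "0x42"]]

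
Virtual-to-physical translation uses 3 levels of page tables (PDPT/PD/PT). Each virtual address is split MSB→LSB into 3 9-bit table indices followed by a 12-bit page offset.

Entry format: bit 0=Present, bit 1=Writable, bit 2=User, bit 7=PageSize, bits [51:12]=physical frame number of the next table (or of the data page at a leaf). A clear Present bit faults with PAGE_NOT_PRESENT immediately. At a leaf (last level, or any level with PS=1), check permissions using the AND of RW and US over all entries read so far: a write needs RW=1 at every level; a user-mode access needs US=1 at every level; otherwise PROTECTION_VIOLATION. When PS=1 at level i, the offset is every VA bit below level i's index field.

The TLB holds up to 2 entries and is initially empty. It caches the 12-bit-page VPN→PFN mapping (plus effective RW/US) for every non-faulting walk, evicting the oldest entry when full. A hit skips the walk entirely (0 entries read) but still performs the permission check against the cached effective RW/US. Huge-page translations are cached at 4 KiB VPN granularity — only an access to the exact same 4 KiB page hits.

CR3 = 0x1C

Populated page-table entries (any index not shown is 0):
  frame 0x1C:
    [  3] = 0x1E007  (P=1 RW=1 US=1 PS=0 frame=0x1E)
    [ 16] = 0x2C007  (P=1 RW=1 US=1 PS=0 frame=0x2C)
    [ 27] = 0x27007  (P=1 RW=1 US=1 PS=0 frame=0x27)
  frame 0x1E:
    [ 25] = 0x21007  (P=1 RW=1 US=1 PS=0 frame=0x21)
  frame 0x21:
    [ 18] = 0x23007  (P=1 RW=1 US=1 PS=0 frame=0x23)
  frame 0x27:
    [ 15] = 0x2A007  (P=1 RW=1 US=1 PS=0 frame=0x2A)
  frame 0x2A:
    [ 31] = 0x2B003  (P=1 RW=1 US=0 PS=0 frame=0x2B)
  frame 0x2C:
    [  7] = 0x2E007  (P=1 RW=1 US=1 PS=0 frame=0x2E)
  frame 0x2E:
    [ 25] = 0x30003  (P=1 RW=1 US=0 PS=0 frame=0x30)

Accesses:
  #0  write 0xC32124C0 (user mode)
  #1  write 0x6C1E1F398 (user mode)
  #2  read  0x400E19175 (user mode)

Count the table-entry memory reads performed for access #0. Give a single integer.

Walk each access:
#0 VA=0xC32124C0 (w,user):
  L0 @0x1C[3] → 0x1E007  P=1,RW=1,US=1,PS=0
  L1 @0x1E[25] → 0x21007  P=1,RW=1,US=1,PS=0
  L2 @0x21[18] → 0x23007  P=1,RW=1,US=1,PS=0
  → PA=0x234C0  (3 entries read)
#1 VA=0x6C1E1F398 (w,user):
  L0 @0x1C[27] → 0x27007  P=1,RW=1,US=1,PS=0
  L1 @0x27[15] → 0x2A007  P=1,RW=1,US=1,PS=0
  L2 @0x2A[31] → 0x2B003  P=1,RW=1,US=0,PS=0
  ✗ PROTECTION_VIOLATION  [3 reads]
#2 VA=0x400E19175 (r,user):
  L0 @0x1C[16] → 0x2C007  P=1,RW=1,US=1,PS=0
  L1 @0x2C[7] → 0x2E007  P=1,RW=1,US=1,PS=0
  L2 @0x2E[25] → 0x30003  P=1,RW=1,US=0,PS=0
  ✗ PROTECTION_VIOLATION  [3 reads]

Entries read for #0: 3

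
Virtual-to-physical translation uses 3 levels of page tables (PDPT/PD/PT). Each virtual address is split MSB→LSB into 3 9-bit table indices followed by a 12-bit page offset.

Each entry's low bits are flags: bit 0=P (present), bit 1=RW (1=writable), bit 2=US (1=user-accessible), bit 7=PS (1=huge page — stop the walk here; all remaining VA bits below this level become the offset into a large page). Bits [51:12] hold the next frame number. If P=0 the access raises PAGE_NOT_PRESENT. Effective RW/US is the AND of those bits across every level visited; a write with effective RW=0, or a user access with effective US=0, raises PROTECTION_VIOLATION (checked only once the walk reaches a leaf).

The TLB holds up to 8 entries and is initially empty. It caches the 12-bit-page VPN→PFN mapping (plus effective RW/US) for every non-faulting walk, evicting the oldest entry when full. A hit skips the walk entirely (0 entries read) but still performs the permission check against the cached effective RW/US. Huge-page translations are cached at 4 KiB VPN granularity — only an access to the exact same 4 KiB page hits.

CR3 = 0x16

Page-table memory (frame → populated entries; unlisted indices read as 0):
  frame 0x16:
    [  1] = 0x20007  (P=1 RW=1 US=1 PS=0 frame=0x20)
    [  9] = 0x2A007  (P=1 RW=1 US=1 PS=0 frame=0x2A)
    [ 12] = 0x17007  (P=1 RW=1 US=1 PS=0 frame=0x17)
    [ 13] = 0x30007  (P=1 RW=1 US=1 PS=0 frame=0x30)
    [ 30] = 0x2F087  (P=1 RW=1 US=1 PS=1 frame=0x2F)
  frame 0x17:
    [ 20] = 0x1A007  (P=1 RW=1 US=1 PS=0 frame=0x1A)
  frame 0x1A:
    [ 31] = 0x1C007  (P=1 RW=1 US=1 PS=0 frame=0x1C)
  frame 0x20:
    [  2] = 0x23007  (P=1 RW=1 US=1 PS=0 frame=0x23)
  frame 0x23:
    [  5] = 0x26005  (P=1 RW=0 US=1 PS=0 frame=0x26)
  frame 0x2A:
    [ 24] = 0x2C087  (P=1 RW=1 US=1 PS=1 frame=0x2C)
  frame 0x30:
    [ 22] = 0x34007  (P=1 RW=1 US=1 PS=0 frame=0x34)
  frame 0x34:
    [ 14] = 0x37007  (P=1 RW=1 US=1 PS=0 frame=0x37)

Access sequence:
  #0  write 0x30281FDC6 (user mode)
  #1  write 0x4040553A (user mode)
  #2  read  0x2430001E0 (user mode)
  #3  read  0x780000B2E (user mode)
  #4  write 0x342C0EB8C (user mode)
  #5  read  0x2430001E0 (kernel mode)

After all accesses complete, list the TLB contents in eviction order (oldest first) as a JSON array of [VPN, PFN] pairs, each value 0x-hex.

Per-access translation:
#0 VA=0x30281FDC6 (w,user):
  L0 @0x16[12] → 0x17007  P=1,RW=1,US=1,PS=0
  L1 @0x17[20] → 0x1A007  P=1,RW=1,US=1,PS=0
  L2 @0x1A[31] → 0x1C007  P=1,RW=1,US=1,PS=0
  → PA=0x1CDC6  (3 entries read)
#1 VA=0x4040553A (w,user):
  L0 @0x16[1] → 0x20007  P=1,RW=1,US=1,PS=0
  L1 @0x20[2] → 0x23007  P=1,RW=1,US=1,PS=0
  L2 @0x23[5] → 0x26005  P=1,RW=0,US=1,PS=0
  ⇒ fault: PROTECTION_VIOLATION  — 3 lookups
#2 VA=0x2430001E0 (r,user):
  L0 @0x16[9] → 0x2A007  P=1,RW=1,US=1,PS=0
  L1 @0x2A[24] → 0x2C087  P=1,RW=1,US=1,PS=1
  → PA=0x2C1E0 (huge @L1)  (2 entries read)
#3 VA=0x780000B2E (r,user):
  L0 @0x16[30] → 0x2F087  P=1,RW=1,US=1,PS=1
  → PA=0x2FB2E (huge @L0)  (1 entries read)
#4 VA=0x342C0EB8C (w,user):
  L0 @0x16[13] → 0x30007  P=1,RW=1,US=1,PS=0
  L1 @0x30[22] → 0x34007  P=1,RW=1,US=1,PS=0
  L2 @0x34[14] → 0x37007  P=1,RW=1,US=1,PS=0
  → PA=0x37B8C  (3 entries read)
#5 VA=0x2430001E0 (r,kernel):
  TLB hit vpn=0x243000 → PA=0x2C1E0

TLB: [["0x30281F", "0x1C"], ["0x243000", "0x2C"], ["0x780000", "0x2F"], ["0x342C0E", "0x37"]]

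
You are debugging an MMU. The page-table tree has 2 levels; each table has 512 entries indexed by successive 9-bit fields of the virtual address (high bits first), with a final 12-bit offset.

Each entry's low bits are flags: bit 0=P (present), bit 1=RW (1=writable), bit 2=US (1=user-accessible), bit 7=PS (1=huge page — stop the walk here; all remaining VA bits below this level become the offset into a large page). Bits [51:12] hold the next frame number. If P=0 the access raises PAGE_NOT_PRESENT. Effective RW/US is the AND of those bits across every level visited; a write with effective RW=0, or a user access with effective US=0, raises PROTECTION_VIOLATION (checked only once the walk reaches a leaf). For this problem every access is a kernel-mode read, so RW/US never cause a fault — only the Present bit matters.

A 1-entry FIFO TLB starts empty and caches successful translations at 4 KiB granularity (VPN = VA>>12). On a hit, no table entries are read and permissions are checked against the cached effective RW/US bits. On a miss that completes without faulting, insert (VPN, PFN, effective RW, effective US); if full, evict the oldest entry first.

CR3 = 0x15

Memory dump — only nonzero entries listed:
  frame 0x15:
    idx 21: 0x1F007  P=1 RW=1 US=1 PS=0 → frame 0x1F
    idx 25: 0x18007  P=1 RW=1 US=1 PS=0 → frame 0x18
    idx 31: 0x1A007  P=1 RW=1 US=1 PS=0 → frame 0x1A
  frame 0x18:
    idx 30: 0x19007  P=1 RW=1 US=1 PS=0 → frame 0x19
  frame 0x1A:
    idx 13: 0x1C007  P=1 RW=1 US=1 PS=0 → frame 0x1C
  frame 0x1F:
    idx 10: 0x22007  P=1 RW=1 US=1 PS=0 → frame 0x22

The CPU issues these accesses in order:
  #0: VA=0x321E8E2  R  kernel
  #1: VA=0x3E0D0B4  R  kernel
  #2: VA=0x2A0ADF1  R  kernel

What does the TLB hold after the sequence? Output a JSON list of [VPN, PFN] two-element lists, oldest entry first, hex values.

Walk each access:
#0 VA=0x321E8E2 (r,kernel):
  L0: frame=0x15 idx=25 entry=0x18007 [P=1 RW=1 US=1 PS=0]
  L1: frame=0x18 idx=30 entry=0x19007 [P=1 RW=1 US=1 PS=0]
  ⇒ phys 0x198E2  [2 reads]
#1 VA=0x3E0D0B4 (r,kernel):
  L0: frame=0x15 idx=31 entry=0x1A007 [P=1 RW=1 US=1 PS=0]
  L1: frame=0x1A idx=13 entry=0x1C007 [P=1 RW=1 US=1 PS=0]
  ⇒ phys 0x1C0B4  [2 reads]
#2 VA=0x2A0ADF1 (r,kernel):
  L0: frame=0x15 idx=21 entry=0x1F007 [P=1 RW=1 US=1 PS=0]
  L1: frame=0x1F idx=10 entry=0x22007 [P=1 RW=1 US=1 PS=0]
  ⇒ phys 0x22DF1  [2 reads]

TLB: [["0x2A0A", "0x22"]]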